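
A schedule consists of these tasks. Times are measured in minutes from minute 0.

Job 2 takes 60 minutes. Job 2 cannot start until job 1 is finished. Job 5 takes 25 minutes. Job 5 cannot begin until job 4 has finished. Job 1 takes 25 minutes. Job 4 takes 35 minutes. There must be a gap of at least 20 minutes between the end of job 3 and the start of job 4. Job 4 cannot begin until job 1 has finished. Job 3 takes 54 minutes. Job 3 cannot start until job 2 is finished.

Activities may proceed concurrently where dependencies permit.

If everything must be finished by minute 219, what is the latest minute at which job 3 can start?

Nothing follows job 5; the deadline of minute 219 is its only limit. It must start by 219 − 25 = minute 194.
Since job 5 (must start by minute 194) depends on it, job 4 must finish by minute 194. Backing off its 35-minute duration gives a latest start of minute 159.
Job 3 must finish before job 4 (must start by minute 159, minus 20-minute gap → minute 139). With a 54-minute duration, job 3 must start by 139 − 54 = minute 85.

85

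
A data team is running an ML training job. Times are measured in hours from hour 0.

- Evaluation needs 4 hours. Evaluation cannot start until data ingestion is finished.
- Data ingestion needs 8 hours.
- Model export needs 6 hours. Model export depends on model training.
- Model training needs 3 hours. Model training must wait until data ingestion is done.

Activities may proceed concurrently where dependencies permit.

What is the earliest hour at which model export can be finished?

17

Nothing blocks data ingestion, so it runs from hour 0 to hour 8.
After data ingestion (finishes hour 8), model training can start at hour 8 and finishes at hour 11.
Model export waits on model training (finishes hour 11), so it starts at hour 11 and finishes at 11 + 6 = hour 17.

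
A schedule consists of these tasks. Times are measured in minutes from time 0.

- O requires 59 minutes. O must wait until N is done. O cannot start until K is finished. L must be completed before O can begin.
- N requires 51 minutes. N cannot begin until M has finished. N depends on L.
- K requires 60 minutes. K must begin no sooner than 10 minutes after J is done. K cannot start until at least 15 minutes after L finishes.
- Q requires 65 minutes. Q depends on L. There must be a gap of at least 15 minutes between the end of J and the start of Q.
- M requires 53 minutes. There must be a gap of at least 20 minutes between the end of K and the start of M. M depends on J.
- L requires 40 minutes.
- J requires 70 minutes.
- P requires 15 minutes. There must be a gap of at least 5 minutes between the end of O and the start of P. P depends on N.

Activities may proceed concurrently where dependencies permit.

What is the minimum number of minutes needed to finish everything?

L has no prerequisites, so it starts at minute 0 and finishes at minute 40.
J has no prerequisites, so it starts at minute 0 and finishes at minute 70.
Q cannot start until L (finishes minute 40); J (finishes minute 70, plus 15-minute gap → minute 85). The controlling bound is minute 85, so Q finishes at 85 + 65 = minute 150.
K has to wait for J (finishes minute 70, plus 10-minute gap → minute 80); L (finishes minute 40, plus 15-minute gap → minute 55). The latest of these is minute 80, so K runs minute 80 to 80 + 60 = minute 140.
M cannot start until K (finishes minute 140, plus 20-minute gap → minute 160); J (finishes minute 70). The controlling bound is minute 160, so M finishes at 160 + 53 = minute 213.
N cannot start until M (finishes minute 213); L (finishes minute 40). The controlling bound is minute 213, so N finishes at 213 + 51 = minute 264.
For O: N (finishes minute 264); K (finishes minute 140); L (finishes minute 40). Taking the maximum gives a start of minute 264, and it finishes at 264 + 59 = minute 323.
For P: O (finishes minute 323, plus 5-minute gap → minute 328); N (finishes minute 264). Taking the maximum gives a start of minute 328, and it finishes at 328 + 15 = minute 343.
All tasks are finished once the last one completes. Finish times: J at 70, K at 140, L at 40, M at 213, N at 264, O at 323, P at 343, Q at 150. The latest is minute 343.

343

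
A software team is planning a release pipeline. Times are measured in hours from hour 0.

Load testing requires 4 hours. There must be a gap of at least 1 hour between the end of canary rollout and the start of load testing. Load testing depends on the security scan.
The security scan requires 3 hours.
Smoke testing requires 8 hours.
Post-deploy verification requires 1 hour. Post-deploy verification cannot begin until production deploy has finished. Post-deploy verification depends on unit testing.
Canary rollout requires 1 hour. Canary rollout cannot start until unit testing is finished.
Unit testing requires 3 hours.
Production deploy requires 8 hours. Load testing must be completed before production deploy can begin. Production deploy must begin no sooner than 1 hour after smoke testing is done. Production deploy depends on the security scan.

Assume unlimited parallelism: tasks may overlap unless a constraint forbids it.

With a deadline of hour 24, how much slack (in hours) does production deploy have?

Smoke testing has no prerequisites, so it starts at hour 0 and finishes at hour 8.
The security scan has no prerequisites, so it starts at hour 0 and finishes at hour 3.
Unit testing has no prerequisites, so it starts at hour 0 and finishes at hour 3.
After unit testing (finishes hour 3), canary rollout can start at hour 3 and finishes at hour 4.
Load testing has to wait for canary rollout (finishes hour 4, plus 1-hour gap → hour 5); the security scan (finishes hour 3). The latest of these is hour 5, so load testing runs hour 5 to 5 + 4 = hour 9.
For production deploy: load testing (finishes hour 9); smoke testing (finishes hour 8, plus 1-hour gap → hour 9); the security scan (finishes hour 3). Taking the maximum gives a start of hour 9, and it finishes at 9 + 8 = hour 17.

Working backward from the deadline:
Nothing follows post-deploy verification; the deadline of hour 24 is its only limit. It must start by 24 − 1 = hour 23.
Production deploy has to be done before post-deploy verification (must start by hour 23). That means finishing by hour 23, i.e. starting by 23 − 8 = hour 15.
So production deploy can start as early as hour 9 and as late as hour 15, giving 15 − 9 = 6 hours of slack.

6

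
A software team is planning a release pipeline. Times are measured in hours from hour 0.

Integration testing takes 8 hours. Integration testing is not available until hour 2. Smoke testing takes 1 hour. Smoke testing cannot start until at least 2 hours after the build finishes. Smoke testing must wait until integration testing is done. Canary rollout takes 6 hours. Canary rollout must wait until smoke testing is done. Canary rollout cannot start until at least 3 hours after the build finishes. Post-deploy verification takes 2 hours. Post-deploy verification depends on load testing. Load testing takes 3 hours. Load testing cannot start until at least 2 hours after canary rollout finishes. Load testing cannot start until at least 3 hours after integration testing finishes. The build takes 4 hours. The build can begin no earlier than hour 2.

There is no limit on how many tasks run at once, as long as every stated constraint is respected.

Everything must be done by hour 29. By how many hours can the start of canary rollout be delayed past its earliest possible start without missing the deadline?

5

Integration testing cannot begin until its own release at hour 2. It runs from hour 2 to 2 + 8 = hour 10.
The build waits on its own release at hour 2, so it starts at hour 2 and finishes at 2 + 4 = hour 6.
Smoke testing needs all of the build (finishes hour 6, plus 2-hour gap → hour 8); integration testing (finishes hour 10). That puts its earliest start at hour 10; it finishes at 10 + 1 = hour 11.
For canary rollout: smoke testing (finishes hour 11); the build (finishes hour 6, plus 3-hour gap → hour 9). Taking the maximum gives a start of hour 11, and it finishes at 11 + 6 = hour 17.

Working backward from the deadline:
Post-deploy verification must finish by hour 29; it takes 2 hours, so it must start by 29 − 2 = hour 27.
Since post-deploy verification (must start by hour 27) depends on it, load testing must finish by hour 27. Backing off its 3-hour duration gives a latest start of hour 24.
Canary rollout must finish before load testing (must start by hour 24, minus 2-hour gap → hour 22). With a 6-hour duration, canary rollout must start by 22 − 6 = hour 16.
So canary rollout can start as early as hour 11 and as late as hour 16, giving 16 − 11 = 5 hours of slack.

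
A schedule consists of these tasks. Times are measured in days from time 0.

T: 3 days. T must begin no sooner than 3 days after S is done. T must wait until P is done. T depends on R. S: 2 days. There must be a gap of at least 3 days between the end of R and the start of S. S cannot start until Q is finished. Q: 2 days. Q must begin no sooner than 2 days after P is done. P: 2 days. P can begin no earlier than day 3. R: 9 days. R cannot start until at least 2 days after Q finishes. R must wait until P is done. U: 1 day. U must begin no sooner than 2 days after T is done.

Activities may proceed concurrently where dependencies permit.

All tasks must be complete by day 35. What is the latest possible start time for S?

24

To finish by day 35, U (duration 1) must start no later than day 34.
T feeds into U (must start by day 34, minus 2-day gap → day 32); so T must finish by day 32 and therefore start by day 29.
S feeds into T (must start by day 29, minus 3-day gap → day 26); so S must finish by day 26 and therefore start by day 24.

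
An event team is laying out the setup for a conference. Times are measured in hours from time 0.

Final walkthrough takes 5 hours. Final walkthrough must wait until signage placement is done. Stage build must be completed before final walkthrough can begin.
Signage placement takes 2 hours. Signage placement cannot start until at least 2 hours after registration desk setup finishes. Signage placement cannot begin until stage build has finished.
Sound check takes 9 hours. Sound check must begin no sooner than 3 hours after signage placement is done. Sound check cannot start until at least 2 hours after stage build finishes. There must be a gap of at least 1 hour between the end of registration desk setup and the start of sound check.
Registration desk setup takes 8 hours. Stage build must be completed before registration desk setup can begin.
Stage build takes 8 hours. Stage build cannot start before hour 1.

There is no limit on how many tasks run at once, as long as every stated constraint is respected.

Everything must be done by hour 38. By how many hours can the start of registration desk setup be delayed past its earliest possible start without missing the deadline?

5

Stage build cannot begin until its own release at hour 1. It runs from hour 1 to 1 + 8 = hour 9.
Registration desk setup cannot begin until stage build (finishes hour 9). It runs from hour 9 to 9 + 8 = hour 17.

Working backward from the deadline:
Sound check must finish by hour 38; it takes 9 hours, so it must start by 38 − 9 = hour 29.
Final walkthrough must finish by hour 38; it takes 5 hours, so it must start by 38 − 5 = hour 33.
Signage placement has several dependents: sound check (must start by hour 29, minus 3-hour gap → hour 26); final walkthrough (must start by hour 33). The earliest of those limits is hour 26, so signage placement must start by 26 − 2 = hour 24.
Registration desk setup has several dependents: signage placement (must start by hour 24, minus 2-hour gap → hour 22); sound check (must start by hour 29, minus 1-hour gap → hour 28). The earliest of those limits is hour 22, so registration desk setup must start by 22 − 8 = hour 14.
So registration desk setup can start as early as hour 9 and as late as hour 14, giving 14 − 9 = 5 hours of slack.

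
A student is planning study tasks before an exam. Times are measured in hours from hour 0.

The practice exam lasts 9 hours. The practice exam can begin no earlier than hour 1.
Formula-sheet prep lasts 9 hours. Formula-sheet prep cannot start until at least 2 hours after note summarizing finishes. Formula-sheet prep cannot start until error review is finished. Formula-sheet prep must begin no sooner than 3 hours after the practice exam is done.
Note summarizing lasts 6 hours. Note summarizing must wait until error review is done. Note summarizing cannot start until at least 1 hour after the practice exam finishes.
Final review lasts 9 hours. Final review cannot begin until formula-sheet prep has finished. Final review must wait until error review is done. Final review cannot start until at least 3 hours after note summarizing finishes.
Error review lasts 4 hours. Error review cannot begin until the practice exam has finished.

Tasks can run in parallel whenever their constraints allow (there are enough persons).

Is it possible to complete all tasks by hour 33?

After its own release at hour 1, the practice exam can start at hour 1 and finishes at hour 10.
Error review waits on the practice exam (finishes hour 10), so it starts at hour 10 and finishes at 10 + 4 = hour 14.
Note summarizing needs all of error review (finishes hour 14); the practice exam (finishes hour 10, plus 1-hour gap → hour 11). That puts its earliest start at hour 14; it finishes at 14 + 6 = hour 20.
Formula-sheet prep cannot start until note summarizing (finishes hour 20, plus 2-hour gap → hour 22); error review (finishes hour 14); the practice exam (finishes hour 10, plus 3-hour gap → hour 13). The controlling bound is hour 22, so formula-sheet prep finishes at 22 + 9 = hour 31.
Final review cannot start until formula-sheet prep (finishes hour 31); error review (finishes hour 14); note summarizing (finishes hour 20, plus 3-hour gap → hour 23). The controlling bound is hour 31, so final review finishes at 31 + 9 = hour 40.
The earliest everything can be done is hour 40, which is after the deadline of 33, so it is not possible.

No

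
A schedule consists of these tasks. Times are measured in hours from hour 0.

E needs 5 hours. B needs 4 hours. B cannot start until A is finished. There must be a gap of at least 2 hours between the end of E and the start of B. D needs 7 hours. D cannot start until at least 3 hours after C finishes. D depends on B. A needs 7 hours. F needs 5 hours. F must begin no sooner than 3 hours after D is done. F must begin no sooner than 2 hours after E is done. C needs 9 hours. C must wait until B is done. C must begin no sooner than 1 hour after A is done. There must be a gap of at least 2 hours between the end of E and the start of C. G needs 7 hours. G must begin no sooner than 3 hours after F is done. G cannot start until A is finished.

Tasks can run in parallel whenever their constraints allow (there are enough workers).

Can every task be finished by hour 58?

E has no prerequisites, so it starts at hour 0 and finishes at hour 5.
A can start immediately at hour 0; it finishes at hour 7.
B has to wait for A (finishes hour 7); E (finishes hour 5, plus 2-hour gap → hour 7). The latest of these is hour 7, so B runs hour 7 to 7 + 4 = hour 11.
C cannot start until B (finishes hour 11); A (finishes hour 7, plus 1-hour gap → hour 8); E (finishes hour 5, plus 2-hour gap → hour 7). The controlling bound is hour 11, so C finishes at 11 + 9 = hour 20.
D needs all of C (finishes hour 20, plus 3-hour gap → hour 23); B (finishes hour 11). That puts its earliest start at hour 23; it finishes at 23 + 7 = hour 30.
For F: D (finishes hour 30, plus 3-hour gap → hour 33); E (finishes hour 5, plus 2-hour gap → hour 7). Taking the maximum gives a start of hour 33, and it finishes at 33 + 5 = hour 38.
G cannot start until F (finishes hour 38, plus 3-hour gap → hour 41); A (finishes hour 7). The controlling bound is hour 41, so G finishes at 41 + 7 = hour 48.
Every task is finished by hour 48, which is no later than the deadline of 58, so the schedule is feasible.

Yes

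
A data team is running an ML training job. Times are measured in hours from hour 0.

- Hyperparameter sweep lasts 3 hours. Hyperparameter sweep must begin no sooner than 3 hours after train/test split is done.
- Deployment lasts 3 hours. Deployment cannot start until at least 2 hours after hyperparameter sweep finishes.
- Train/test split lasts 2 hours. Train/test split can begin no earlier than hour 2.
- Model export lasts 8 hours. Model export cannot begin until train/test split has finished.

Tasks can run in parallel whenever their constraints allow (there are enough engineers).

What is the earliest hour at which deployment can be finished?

After its own release at hour 2, train/test split can start at hour 2 and finishes at hour 4.
Hyperparameter sweep waits on train/test split (finishes hour 4, plus 3-hour gap → hour 7), so it starts at hour 7 and finishes at 7 + 3 = hour 10.
Deployment cannot begin until hyperparameter sweep (finishes hour 10, plus 2-hour gap → hour 12). It runs from hour 12 to 12 + 3 = hour 15.

15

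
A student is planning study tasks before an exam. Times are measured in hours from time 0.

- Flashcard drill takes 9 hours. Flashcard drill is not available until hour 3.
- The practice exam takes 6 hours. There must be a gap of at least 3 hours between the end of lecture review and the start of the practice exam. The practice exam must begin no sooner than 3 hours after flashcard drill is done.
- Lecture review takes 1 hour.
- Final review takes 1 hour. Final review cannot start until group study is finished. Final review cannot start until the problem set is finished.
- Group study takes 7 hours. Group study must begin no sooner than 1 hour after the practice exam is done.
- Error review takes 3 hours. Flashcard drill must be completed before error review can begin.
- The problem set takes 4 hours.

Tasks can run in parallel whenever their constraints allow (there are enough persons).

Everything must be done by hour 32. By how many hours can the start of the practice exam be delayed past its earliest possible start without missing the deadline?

2

Flashcard drill cannot begin until its own release at hour 3. It runs from hour 3 to 3 + 9 = hour 12.
Nothing blocks lecture review, so it runs from hour 0 to hour 1.
The practice exam needs all of lecture review (finishes hour 1, plus 3-hour gap → hour 4); flashcard drill (finishes hour 12, plus 3-hour gap → hour 15). That puts its earliest start at hour 15; it finishes at 15 + 6 = hour 21.

Working backward from the deadline:
Nothing follows final review; the deadline of hour 32 is its only limit. It must start by 32 − 1 = hour 31.
Group study must finish before final review (must start by hour 31). With a 7-hour duration, group study must start by 31 − 7 = hour 24.
Since group study (must start by hour 24, minus 1-hour gap → hour 23) depends on it, the practice exam must finish by hour 23. Backing off its 6-hour duration gives a latest start of hour 17.
So the practice exam can start as early as hour 15 and as late as hour 17, giving 17 − 15 = 2 hours of slack.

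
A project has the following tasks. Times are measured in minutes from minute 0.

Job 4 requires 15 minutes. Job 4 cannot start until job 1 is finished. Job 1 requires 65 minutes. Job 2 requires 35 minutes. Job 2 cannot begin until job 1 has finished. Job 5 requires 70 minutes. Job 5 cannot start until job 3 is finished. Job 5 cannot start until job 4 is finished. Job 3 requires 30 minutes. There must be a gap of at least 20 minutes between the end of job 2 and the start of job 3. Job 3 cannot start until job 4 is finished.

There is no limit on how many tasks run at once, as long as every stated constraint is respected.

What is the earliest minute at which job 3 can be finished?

150

Job 1 has no prerequisites, so it starts at minute 0 and finishes at minute 65.
Job 4 waits on job 1 (finishes minute 65), so it starts at minute 65 and finishes at 65 + 15 = minute 80.
Job 2 cannot begin until job 1 (finishes minute 65). It runs from minute 65 to 65 + 35 = minute 100.
Job 3 has to wait for job 2 (finishes minute 100, plus 20-minute gap → minute 120); job 4 (finishes minute 80). The latest of these is minute 120, so job 3 runs minute 120 to 120 + 30 = minute 150.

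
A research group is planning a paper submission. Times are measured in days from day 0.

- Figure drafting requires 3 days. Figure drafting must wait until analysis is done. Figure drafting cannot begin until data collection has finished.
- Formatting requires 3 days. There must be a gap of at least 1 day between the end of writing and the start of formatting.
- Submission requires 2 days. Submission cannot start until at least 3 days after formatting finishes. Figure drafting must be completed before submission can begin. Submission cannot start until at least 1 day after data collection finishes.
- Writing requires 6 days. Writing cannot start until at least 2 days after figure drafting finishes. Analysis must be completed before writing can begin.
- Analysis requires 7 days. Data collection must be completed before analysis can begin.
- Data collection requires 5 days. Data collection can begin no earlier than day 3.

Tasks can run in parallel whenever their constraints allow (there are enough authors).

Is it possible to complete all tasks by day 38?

Yes

Data collection cannot begin until its own release at day 3. It runs from day 3 to 3 + 5 = day 8.
After data collection (finishes day 8), analysis can start at day 8 and finishes at day 15.
Figure drafting has to wait for analysis (finishes day 15); data collection (finishes day 8). The latest of these is day 15, so figure drafting runs day 15 to 15 + 3 = day 18.
Writing cannot start until figure drafting (finishes day 18, plus 2-day gap → day 20); analysis (finishes day 15). The controlling bound is day 20, so writing finishes at 20 + 6 = day 26.
After writing (finishes day 26, plus 1-day gap → day 27), formatting can start at day 27 and finishes at day 30.
Submission needs all of formatting (finishes day 30, plus 3-day gap → day 33); figure drafting (finishes day 18); data collection (finishes day 8, plus 1-day gap → day 9). That puts its earliest start at day 33; it finishes at 33 + 2 = day 35.
Every task is finished by day 35, which is no later than the deadline of 38, so the schedule is feasible.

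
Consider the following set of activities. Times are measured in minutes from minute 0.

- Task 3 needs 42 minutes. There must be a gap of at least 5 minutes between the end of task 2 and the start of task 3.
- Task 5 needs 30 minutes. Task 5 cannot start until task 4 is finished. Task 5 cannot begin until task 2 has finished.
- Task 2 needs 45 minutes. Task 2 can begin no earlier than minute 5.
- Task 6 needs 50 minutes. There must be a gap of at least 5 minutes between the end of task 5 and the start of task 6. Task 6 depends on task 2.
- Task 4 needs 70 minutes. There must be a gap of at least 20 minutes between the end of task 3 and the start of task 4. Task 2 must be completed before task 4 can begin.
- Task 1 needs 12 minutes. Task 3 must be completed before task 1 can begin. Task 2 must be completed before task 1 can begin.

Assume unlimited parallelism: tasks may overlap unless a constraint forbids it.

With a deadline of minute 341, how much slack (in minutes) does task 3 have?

69

After its own release at minute 5, task 2 can start at minute 5 and finishes at minute 50.
After task 2 (finishes minute 50, plus 5-minute gap → minute 55), task 3 can start at minute 55 and finishes at minute 97.

Working backward from the deadline:
Nothing follows task 1; the deadline of minute 341 is its only limit. It must start by 341 − 12 = minute 329.
Task 6 must finish by minute 341; it takes 50 minutes, so it must start by 341 − 50 = minute 291.
Task 5 feeds into task 6 (must start by minute 291, minus 5-minute gap → minute 286); so task 5 must finish by minute 286 and therefore start by minute 256.
Task 4 must finish before task 5 (must start by minute 256). With a 70-minute duration, task 4 must start by 256 − 70 = minute 186.
Task 3 feeds task 1 (must start by minute 329); task 4 (must start by minute 186, minus 20-minute gap → minute 166). Taking the minimum, task 3 must finish by minute 166 and start by 166 − 42 = minute 124.
So task 3 can start as early as minute 55 and as late as minute 124, giving 124 − 55 = 69 minutes of slack.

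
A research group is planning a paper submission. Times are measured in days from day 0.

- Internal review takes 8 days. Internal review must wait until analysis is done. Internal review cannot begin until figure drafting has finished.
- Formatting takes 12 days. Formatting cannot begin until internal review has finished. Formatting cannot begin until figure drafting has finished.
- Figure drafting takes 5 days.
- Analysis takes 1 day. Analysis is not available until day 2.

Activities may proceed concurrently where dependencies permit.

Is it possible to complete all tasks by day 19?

Figure drafting can start immediately at day 0; it finishes at day 5.
After its own release at day 2, analysis can start at day 2 and finishes at day 3.
For internal review: analysis (finishes day 3); figure drafting (finishes day 5). Taking the maximum gives a start of day 5, and it finishes at 5 + 8 = day 13.
Formatting has to wait for internal review (finishes day 13); figure drafting (finishes day 5). The latest of these is day 13, so formatting runs day 13 to 13 + 12 = day 25.
The earliest everything can be done is day 25, which is after the deadline of 19, so it is not possible.

No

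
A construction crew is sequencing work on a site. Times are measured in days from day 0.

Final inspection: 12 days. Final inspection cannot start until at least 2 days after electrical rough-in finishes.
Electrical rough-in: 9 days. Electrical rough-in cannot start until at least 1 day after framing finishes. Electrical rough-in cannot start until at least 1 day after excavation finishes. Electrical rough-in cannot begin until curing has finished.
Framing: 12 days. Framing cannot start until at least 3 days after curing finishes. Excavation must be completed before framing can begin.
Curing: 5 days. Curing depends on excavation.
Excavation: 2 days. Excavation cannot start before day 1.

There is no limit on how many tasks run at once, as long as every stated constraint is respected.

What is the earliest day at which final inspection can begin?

35

Excavation waits on its own release at day 1, so it starts at day 1 and finishes at 1 + 2 = day 3.
Curing cannot begin until excavation (finishes day 3). It runs from day 3 to 3 + 5 = day 8.
Framing has to wait for curing (finishes day 8, plus 3-day gap → day 11); excavation (finishes day 3). The latest of these is day 11, so framing runs day 11 to 11 + 12 = day 23.
For electrical rough-in: framing (finishes day 23, plus 1-day gap → day 24); excavation (finishes day 3, plus 1-day gap → day 4); curing (finishes day 8). Taking the maximum gives a start of day 24, and it finishes at 24 + 9 = day 33.
Final inspection waits on electrical rough-in (finishes day 33, plus 2-day gap → day 35), so the earliest it can start is day 35.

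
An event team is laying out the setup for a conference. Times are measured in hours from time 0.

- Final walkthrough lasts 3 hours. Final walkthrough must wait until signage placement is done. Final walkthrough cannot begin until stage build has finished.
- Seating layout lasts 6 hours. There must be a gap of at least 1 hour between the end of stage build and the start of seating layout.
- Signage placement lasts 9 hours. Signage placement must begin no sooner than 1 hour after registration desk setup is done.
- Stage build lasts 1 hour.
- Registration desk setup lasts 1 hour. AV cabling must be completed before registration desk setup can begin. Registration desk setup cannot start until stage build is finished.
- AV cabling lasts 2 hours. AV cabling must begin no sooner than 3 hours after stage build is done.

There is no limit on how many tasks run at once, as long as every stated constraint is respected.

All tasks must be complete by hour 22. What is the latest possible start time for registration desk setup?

Final walkthrough must finish by hour 22; it takes 3 hours, so it must start by 22 − 3 = hour 19.
Signage placement must finish before final walkthrough (must start by hour 19). With a 9-hour duration, signage placement must start by 19 − 9 = hour 10.
Registration desk setup feeds into signage placement (must start by hour 10, minus 1-hour gap → hour 9); so registration desk setup must finish by hour 9 and therefore start by hour 8.

8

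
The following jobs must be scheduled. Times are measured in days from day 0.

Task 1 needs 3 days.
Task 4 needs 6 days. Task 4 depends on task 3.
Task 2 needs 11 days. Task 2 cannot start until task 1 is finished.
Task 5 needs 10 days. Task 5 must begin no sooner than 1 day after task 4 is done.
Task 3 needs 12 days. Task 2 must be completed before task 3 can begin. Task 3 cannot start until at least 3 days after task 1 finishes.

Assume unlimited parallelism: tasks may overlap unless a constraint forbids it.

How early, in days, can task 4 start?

26

Task 1 has no prerequisites, so it starts at day 0 and finishes at day 3.
Task 2 waits on task 1 (finishes day 3), so it starts at day 3 and finishes at 3 + 11 = day 14.
Task 3 cannot start until task 2 (finishes day 14); task 1 (finishes day 3, plus 3-day gap → day 6). The controlling bound is day 14, so task 3 finishes at 14 + 12 = day 26.
Task 4 waits on task 3 (finishes day 26), so the earliest it can start is day 26.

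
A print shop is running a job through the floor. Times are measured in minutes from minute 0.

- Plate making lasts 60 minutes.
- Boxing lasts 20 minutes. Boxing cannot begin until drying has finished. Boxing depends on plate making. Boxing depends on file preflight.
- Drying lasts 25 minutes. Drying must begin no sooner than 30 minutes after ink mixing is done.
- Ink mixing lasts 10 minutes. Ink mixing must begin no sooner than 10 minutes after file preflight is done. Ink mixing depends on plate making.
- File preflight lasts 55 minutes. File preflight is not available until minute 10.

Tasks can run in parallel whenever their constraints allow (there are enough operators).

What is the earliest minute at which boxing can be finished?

Plate making can start immediately at minute 0; it finishes at minute 60.
File preflight waits on its own release at minute 10, so it starts at minute 10 and finishes at 10 + 55 = minute 65.
Ink mixing needs all of file preflight (finishes minute 65, plus 10-minute gap → minute 75); plate making (finishes minute 60). That puts its earliest start at minute 75; it finishes at 75 + 10 = minute 85.
Drying cannot begin until ink mixing (finishes minute 85, plus 30-minute gap → minute 115). It runs from minute 115 to 115 + 25 = minute 140.
Boxing cannot start until drying (finishes minute 140); plate making (finishes minute 60); file preflight (finishes minute 65). The controlling bound is minute 140, so boxing finishes at 140 + 20 = minute 160.

160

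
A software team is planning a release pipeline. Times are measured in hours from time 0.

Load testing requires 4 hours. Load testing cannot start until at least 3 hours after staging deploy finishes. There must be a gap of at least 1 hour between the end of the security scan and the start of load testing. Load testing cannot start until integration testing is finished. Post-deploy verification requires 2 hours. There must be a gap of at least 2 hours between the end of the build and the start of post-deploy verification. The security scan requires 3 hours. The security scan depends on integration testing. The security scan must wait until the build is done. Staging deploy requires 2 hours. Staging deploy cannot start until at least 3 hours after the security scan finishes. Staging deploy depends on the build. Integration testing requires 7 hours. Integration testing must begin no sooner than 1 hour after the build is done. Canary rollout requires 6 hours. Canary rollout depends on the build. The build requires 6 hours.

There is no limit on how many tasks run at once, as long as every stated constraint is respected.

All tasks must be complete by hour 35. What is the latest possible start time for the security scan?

Load testing must finish by hour 35; it takes 4 hours, so it must start by 35 − 4 = hour 31.
Since load testing (must start by hour 31, minus 3-hour gap → hour 28) depends on it, staging deploy must finish by hour 28. Backing off its 2-hour duration gives a latest start of hour 26.
The security scan feeds staging deploy (must start by hour 26, minus 3-hour gap → hour 23); load testing (must start by hour 31, minus 1-hour gap → hour 30). Taking the minimum, the security scan must finish by hour 23 and start by 23 − 3 = hour 20.

20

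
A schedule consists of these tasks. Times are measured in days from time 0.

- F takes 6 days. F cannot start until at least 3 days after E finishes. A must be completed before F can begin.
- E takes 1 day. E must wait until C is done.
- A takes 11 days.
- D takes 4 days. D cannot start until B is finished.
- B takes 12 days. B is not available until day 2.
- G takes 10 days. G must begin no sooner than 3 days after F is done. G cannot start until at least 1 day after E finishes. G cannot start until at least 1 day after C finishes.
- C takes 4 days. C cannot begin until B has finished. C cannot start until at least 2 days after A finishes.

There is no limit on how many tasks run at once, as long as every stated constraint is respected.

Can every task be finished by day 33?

No

B cannot begin until its own release at day 2. It runs from day 2 to 2 + 12 = day 14.
D waits on B (finishes day 14), so it starts at day 14 and finishes at 14 + 4 = day 18.
A can start immediately at day 0; it finishes at day 11.
For C: B (finishes day 14); A (finishes day 11, plus 2-day gap → day 13). Taking the maximum gives a start of day 14, and it finishes at 14 + 4 = day 18.
E cannot begin until C (finishes day 18). It runs from day 18 to 18 + 1 = day 19.
F needs all of E (finishes day 19, plus 3-day gap → day 22); A (finishes day 11). That puts its earliest start at day 22; it finishes at 22 + 6 = day 28.
G has to wait for F (finishes day 28, plus 3-day gap → day 31); E (finishes day 19, plus 1-day gap → day 20); C (finishes day 18, plus 1-day gap → day 19). The latest of these is day 31, so G runs day 31 to 31 + 10 = day 41.
The earliest everything can be done is day 41, which is after the deadline of 33, so it is not possible.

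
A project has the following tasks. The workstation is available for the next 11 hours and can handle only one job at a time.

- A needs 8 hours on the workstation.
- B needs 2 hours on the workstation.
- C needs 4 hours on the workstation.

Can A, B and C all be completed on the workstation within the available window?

No

Running back to back, the jobs need 8 + 2 + 4 = 14 hours on the workstation.
Since 14 > 11, they cannot all fit.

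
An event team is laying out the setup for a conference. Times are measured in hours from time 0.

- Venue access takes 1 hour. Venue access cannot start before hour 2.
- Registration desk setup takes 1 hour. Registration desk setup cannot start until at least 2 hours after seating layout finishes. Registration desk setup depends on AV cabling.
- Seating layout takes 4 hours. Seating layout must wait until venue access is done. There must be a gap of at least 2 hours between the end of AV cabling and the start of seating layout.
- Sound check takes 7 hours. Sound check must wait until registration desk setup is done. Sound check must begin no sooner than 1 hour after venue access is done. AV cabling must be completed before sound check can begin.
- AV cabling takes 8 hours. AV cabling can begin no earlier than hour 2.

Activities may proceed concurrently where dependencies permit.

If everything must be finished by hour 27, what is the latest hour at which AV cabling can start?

3

Sound check must finish by hour 27; it takes 7 hours, so it must start by 27 − 7 = hour 20.
Registration desk setup must finish before sound check (must start by hour 20). With a 1-hour duration, registration desk setup must start by 20 − 1 = hour 19.
Seating layout must finish before registration desk setup (must start by hour 19, minus 2-hour gap → hour 17). With a 4-hour duration, seating layout must start by 17 − 4 = hour 13.
AV cabling has several dependents: seating layout (must start by hour 13, minus 2-hour gap → hour 11); registration desk setup (must start by hour 19); sound check (must start by hour 20). The earliest of those limits is hour 11, so AV cabling must start by 11 − 8 = hour 3.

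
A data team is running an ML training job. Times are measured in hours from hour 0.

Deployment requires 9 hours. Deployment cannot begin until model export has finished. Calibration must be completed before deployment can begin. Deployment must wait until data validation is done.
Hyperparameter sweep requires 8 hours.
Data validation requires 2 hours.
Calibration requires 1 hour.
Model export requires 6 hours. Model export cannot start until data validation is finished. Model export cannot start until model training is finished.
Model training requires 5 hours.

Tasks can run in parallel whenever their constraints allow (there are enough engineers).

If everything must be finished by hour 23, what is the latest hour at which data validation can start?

6

Nothing follows deployment; the deadline of hour 23 is its only limit. It must start by 23 − 9 = hour 14.
Model export feeds into deployment (must start by hour 14); so model export must finish by hour 14 and therefore start by hour 8.
Data validation must finish in time for model export (must start by hour 8); deployment (must start by hour 14). The tightest is hour 8, so data validation must start by 8 − 2 = hour 6.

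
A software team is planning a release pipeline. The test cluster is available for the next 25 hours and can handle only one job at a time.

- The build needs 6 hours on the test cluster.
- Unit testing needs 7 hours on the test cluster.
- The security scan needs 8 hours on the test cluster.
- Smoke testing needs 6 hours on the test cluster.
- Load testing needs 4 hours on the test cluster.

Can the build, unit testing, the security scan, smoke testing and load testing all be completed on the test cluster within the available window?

No

Running back to back, the jobs need 6 + 7 + 8 + 6 + 4 = 31 hours on the test cluster.
Since 31 > 25, they cannot all fit.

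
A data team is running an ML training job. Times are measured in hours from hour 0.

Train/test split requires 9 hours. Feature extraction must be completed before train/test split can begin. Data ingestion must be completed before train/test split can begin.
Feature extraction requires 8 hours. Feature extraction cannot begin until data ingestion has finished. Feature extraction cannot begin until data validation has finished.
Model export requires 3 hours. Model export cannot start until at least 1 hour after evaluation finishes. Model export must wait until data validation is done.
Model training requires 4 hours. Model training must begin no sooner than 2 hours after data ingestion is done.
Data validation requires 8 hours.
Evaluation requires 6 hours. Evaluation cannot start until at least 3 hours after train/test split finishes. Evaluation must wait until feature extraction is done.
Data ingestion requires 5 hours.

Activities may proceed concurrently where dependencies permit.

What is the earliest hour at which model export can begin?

35

Nothing blocks data validation, so it runs from hour 0 to hour 8.
Data ingestion has no prerequisites, so it starts at hour 0 and finishes at hour 5.
Feature extraction has to wait for data ingestion (finishes hour 5); data validation (finishes hour 8). The latest of these is hour 8, so feature extraction runs hour 8 to 8 + 8 = hour 16.
Train/test split needs all of feature extraction (finishes hour 16); data ingestion (finishes hour 5). That puts its earliest start at hour 16; it finishes at 16 + 9 = hour 25.
Evaluation needs all of train/test split (finishes hour 25, plus 3-hour gap → hour 28); feature extraction (finishes hour 16). That puts its earliest start at hour 28; it finishes at 28 + 6 = hour 34.
Model export waits on evaluation (finishes hour 34, plus 1-hour gap → hour 35); data validation (finishes hour 8). The latest of these is hour 35, which is the earliest model export can start.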